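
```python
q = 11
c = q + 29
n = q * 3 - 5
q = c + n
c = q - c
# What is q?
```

Answer: 68

Derivation:
Trace (tracking q):
q = 11  # -> q = 11
c = q + 29  # -> c = 40
n = q * 3 - 5  # -> n = 28
q = c + n  # -> q = 68
c = q - c  # -> c = 28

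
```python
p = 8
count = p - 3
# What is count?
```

Answer: 5

Derivation:
Trace (tracking count):
p = 8  # -> p = 8
count = p - 3  # -> count = 5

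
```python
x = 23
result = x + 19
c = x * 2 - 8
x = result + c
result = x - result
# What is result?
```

Answer: 38

Derivation:
Trace (tracking result):
x = 23  # -> x = 23
result = x + 19  # -> result = 42
c = x * 2 - 8  # -> c = 38
x = result + c  # -> x = 80
result = x - result  # -> result = 38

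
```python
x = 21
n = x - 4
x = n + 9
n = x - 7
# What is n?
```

Answer: 19

Derivation:
Trace (tracking n):
x = 21  # -> x = 21
n = x - 4  # -> n = 17
x = n + 9  # -> x = 26
n = x - 7  # -> n = 19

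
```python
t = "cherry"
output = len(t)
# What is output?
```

Trace (tracking output):
t = 'cherry'  # -> t = 'cherry'
output = len(t)  # -> output = 6

Answer: 6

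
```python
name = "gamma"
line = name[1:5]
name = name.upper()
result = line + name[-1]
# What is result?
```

Trace (tracking result):
name = 'gamma'  # -> name = 'gamma'
line = name[1:5]  # -> line = 'amma'
name = name.upper()  # -> name = 'GAMMA'
result = line + name[-1]  # -> result = 'ammaA'

Answer: 'ammaA'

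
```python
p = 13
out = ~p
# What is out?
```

Answer: -14

Derivation:
Trace (tracking out):
p = 13  # -> p = 13
out = ~p  # -> out = -14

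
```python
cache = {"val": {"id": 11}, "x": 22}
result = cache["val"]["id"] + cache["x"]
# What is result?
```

Trace (tracking result):
cache = {'val': {'id': 11}, 'x': 22}  # -> cache = {'val': {'id': 11}, 'x': 22}
result = cache['val']['id'] + cache['x']  # -> result = 33

Answer: 33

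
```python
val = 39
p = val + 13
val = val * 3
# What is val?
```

Answer: 117

Derivation:
Trace (tracking val):
val = 39  # -> val = 39
p = val + 13  # -> p = 52
val = val * 3  # -> val = 117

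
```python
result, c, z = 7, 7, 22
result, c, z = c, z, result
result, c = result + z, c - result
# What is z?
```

Answer: 7

Derivation:
Trace (tracking z):
result, c, z = (7, 7, 22)  # -> result = 7, c = 7, z = 22
result, c, z = (c, z, result)  # -> result = 7, c = 22, z = 7
result, c = (result + z, c - result)  # -> result = 14, c = 15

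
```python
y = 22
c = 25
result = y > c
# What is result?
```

Trace (tracking result):
y = 22  # -> y = 22
c = 25  # -> c = 25
result = y > c  # -> result = False

Answer: False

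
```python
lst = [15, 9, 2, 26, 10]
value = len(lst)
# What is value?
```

Answer: 5

Derivation:
Trace (tracking value):
lst = [15, 9, 2, 26, 10]  # -> lst = [15, 9, 2, 26, 10]
value = len(lst)  # -> value = 5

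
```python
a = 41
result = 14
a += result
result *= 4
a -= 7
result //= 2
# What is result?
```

Trace (tracking result):
a = 41  # -> a = 41
result = 14  # -> result = 14
a += result  # -> a = 55
result *= 4  # -> result = 56
a -= 7  # -> a = 48
result //= 2  # -> result = 28

Answer: 28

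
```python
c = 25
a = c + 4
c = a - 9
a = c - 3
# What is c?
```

Trace (tracking c):
c = 25  # -> c = 25
a = c + 4  # -> a = 29
c = a - 9  # -> c = 20
a = c - 3  # -> a = 17

Answer: 20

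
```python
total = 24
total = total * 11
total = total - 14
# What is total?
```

Trace (tracking total):
total = 24  # -> total = 24
total = total * 11  # -> total = 264
total = total - 14  # -> total = 250

Answer: 250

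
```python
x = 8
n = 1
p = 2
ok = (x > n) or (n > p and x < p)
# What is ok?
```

Answer: True

Derivation:
Trace (tracking ok):
x = 8  # -> x = 8
n = 1  # -> n = 1
p = 2  # -> p = 2
ok = x > n or (n > p and x < p)  # -> ok = True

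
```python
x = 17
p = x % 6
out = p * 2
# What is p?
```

Answer: 5

Derivation:
Trace (tracking p):
x = 17  # -> x = 17
p = x % 6  # -> p = 5
out = p * 2  # -> out = 10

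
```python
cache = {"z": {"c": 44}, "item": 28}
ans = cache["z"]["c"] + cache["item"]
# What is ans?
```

Answer: 72

Derivation:
Trace (tracking ans):
cache = {'z': {'c': 44}, 'item': 28}  # -> cache = {'z': {'c': 44}, 'item': 28}
ans = cache['z']['c'] + cache['item']  # -> ans = 72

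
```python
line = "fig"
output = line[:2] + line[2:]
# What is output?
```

Answer: 'fig'

Derivation:
Trace (tracking output):
line = 'fig'  # -> line = 'fig'
output = line[:2] + line[2:]  # -> output = 'fig'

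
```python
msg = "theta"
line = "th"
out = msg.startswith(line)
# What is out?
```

Trace (tracking out):
msg = 'theta'  # -> msg = 'theta'
line = 'th'  # -> line = 'th'
out = msg.startswith(line)  # -> out = True

Answer: True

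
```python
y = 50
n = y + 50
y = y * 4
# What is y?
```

Trace (tracking y):
y = 50  # -> y = 50
n = y + 50  # -> n = 100
y = y * 4  # -> y = 200

Answer: 200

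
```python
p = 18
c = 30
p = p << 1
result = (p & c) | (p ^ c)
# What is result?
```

Trace (tracking result):
p = 18  # -> p = 18
c = 30  # -> c = 30
p = p << 1  # -> p = 36
result = p & c | p ^ c  # -> result = 62

Answer: 62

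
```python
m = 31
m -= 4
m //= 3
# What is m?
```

Answer: 9

Derivation:
Trace (tracking m):
m = 31  # -> m = 31
m -= 4  # -> m = 27
m //= 3  # -> m = 9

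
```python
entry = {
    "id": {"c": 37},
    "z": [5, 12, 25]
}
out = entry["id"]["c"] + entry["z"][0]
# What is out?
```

Answer: 42

Derivation:
Trace (tracking out):
entry = {'id': {'c': 37}, 'z': [5, 12, 25]}  # -> entry = {'id': {'c': 37}, 'z': [5, 12, 25]}
out = entry['id']['c'] + entry['z'][0]  # -> out = 42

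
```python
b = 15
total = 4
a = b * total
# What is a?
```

Answer: 60

Derivation:
Trace (tracking a):
b = 15  # -> b = 15
total = 4  # -> total = 4
a = b * total  # -> a = 60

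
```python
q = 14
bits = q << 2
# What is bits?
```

Trace (tracking bits):
q = 14  # -> q = 14
bits = q << 2  # -> bits = 56

Answer: 56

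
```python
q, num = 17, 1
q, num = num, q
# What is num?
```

Trace (tracking num):
q, num = (17, 1)  # -> q = 17, num = 1
q, num = (num, q)  # -> q = 1, num = 17

Answer: 17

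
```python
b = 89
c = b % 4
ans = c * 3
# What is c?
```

Trace (tracking c):
b = 89  # -> b = 89
c = b % 4  # -> c = 1
ans = c * 3  # -> ans = 3

Answer: 1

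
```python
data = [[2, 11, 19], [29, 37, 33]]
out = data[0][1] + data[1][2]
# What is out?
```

Trace (tracking out):
data = [[2, 11, 19], [29, 37, 33]]  # -> data = [[2, 11, 19], [29, 37, 33]]
out = data[0][1] + data[1][2]  # -> out = 44

Answer: 44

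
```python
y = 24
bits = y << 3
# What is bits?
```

Answer: 192

Derivation:
Trace (tracking bits):
y = 24  # -> y = 24
bits = y << 3  # -> bits = 192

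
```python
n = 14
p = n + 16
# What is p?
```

Answer: 30

Derivation:
Trace (tracking p):
n = 14  # -> n = 14
p = n + 16  # -> p = 30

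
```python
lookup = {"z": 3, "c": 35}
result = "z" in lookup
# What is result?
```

Answer: True

Derivation:
Trace (tracking result):
lookup = {'z': 3, 'c': 35}  # -> lookup = {'z': 3, 'c': 35}
result = 'z' in lookup  # -> result = True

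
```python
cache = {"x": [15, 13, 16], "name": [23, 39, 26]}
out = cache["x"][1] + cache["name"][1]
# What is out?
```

Trace (tracking out):
cache = {'x': [15, 13, 16], 'name': [23, 39, 26]}  # -> cache = {'x': [15, 13, 16], 'name': [23, 39, 26]}
out = cache['x'][1] + cache['name'][1]  # -> out = 52

Answer: 52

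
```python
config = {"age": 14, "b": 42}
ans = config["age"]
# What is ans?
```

Answer: 14

Derivation:
Trace (tracking ans):
config = {'age': 14, 'b': 42}  # -> config = {'age': 14, 'b': 42}
ans = config['age']  # -> ans = 14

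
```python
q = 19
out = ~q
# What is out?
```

Answer: -20

Derivation:
Trace (tracking out):
q = 19  # -> q = 19
out = ~q  # -> out = -20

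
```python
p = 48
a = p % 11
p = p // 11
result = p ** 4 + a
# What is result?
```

Trace (tracking result):
p = 48  # -> p = 48
a = p % 11  # -> a = 4
p = p // 11  # -> p = 4
result = p ** 4 + a  # -> result = 260

Answer: 260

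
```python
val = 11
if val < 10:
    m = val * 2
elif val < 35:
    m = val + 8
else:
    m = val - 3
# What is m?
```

Answer: 19

Derivation:
Trace (tracking m):
val = 11  # -> val = 11
if val < 10:  # condition is False
elif val < 35:  # condition is True
    m = val + 8  # -> m = 19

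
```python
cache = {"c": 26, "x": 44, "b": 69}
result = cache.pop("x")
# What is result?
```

Answer: 44

Derivation:
Trace (tracking result):
cache = {'c': 26, 'x': 44, 'b': 69}  # -> cache = {'c': 26, 'x': 44, 'b': 69}
result = cache.pop('x')  # -> result = 44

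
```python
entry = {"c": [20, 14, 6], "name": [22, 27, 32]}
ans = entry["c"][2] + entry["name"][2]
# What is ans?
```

Trace (tracking ans):
entry = {'c': [20, 14, 6], 'name': [22, 27, 32]}  # -> entry = {'c': [20, 14, 6], 'name': [22, 27, 32]}
ans = entry['c'][2] + entry['name'][2]  # -> ans = 38

Answer: 38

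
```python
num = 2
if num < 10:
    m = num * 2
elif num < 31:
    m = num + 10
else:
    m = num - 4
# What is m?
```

Answer: 4

Derivation:
Trace (tracking m):
num = 2  # -> num = 2
if num < 10:  # condition is True
    m = num * 2  # -> m = 4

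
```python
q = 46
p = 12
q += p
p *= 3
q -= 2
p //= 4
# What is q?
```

Trace (tracking q):
q = 46  # -> q = 46
p = 12  # -> p = 12
q += p  # -> q = 58
p *= 3  # -> p = 36
q -= 2  # -> q = 56
p //= 4  # -> p = 9

Answer: 56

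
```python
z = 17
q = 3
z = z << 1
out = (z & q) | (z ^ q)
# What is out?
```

Answer: 35

Derivation:
Trace (tracking out):
z = 17  # -> z = 17
q = 3  # -> q = 3
z = z << 1  # -> z = 34
out = z & q | z ^ q  # -> out = 35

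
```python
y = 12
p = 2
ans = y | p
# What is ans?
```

Answer: 14

Derivation:
Trace (tracking ans):
y = 12  # -> y = 12
p = 2  # -> p = 2
ans = y | p  # -> ans = 14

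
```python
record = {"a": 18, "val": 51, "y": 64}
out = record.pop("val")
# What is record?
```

Trace (tracking record):
record = {'a': 18, 'val': 51, 'y': 64}  # -> record = {'a': 18, 'val': 51, 'y': 64}
out = record.pop('val')  # -> out = 51

Answer: {'a': 18, 'y': 64}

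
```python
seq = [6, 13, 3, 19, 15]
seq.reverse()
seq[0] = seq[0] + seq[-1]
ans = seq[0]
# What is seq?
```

Answer: [21, 19, 3, 13, 6]

Derivation:
Trace (tracking seq):
seq = [6, 13, 3, 19, 15]  # -> seq = [6, 13, 3, 19, 15]
seq.reverse()  # -> seq = [15, 19, 3, 13, 6]
seq[0] = seq[0] + seq[-1]  # -> seq = [21, 19, 3, 13, 6]
ans = seq[0]  # -> ans = 21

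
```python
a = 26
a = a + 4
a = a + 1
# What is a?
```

Trace (tracking a):
a = 26  # -> a = 26
a = a + 4  # -> a = 30
a = a + 1  # -> a = 31

Answer: 31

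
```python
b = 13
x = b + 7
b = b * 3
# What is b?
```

Answer: 39

Derivation:
Trace (tracking b):
b = 13  # -> b = 13
x = b + 7  # -> x = 20
b = b * 3  # -> b = 39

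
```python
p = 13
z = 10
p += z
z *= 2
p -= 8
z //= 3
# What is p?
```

Trace (tracking p):
p = 13  # -> p = 13
z = 10  # -> z = 10
p += z  # -> p = 23
z *= 2  # -> z = 20
p -= 8  # -> p = 15
z //= 3  # -> z = 6

Answer: 15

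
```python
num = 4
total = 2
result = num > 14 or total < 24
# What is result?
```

Answer: True

Derivation:
Trace (tracking result):
num = 4  # -> num = 4
total = 2  # -> total = 2
result = num > 14 or total < 24  # -> result = True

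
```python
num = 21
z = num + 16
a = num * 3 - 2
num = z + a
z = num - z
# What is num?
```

Answer: 98

Derivation:
Trace (tracking num):
num = 21  # -> num = 21
z = num + 16  # -> z = 37
a = num * 3 - 2  # -> a = 61
num = z + a  # -> num = 98
z = num - z  # -> z = 61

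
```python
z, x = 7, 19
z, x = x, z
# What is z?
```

Trace (tracking z):
z, x = (7, 19)  # -> z = 7, x = 19
z, x = (x, z)  # -> z = 19, x = 7

Answer: 19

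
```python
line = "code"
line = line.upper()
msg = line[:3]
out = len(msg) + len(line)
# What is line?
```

Trace (tracking line):
line = 'code'  # -> line = 'code'
line = line.upper()  # -> line = 'CODE'
msg = line[:3]  # -> msg = 'COD'
out = len(msg) + len(line)  # -> out = 7

Answer: 'CODE'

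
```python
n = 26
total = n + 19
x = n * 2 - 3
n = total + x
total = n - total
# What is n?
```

Answer: 94

Derivation:
Trace (tracking n):
n = 26  # -> n = 26
total = n + 19  # -> total = 45
x = n * 2 - 3  # -> x = 49
n = total + x  # -> n = 94
total = n - total  # -> total = 49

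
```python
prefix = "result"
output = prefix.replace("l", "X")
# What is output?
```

Answer: 'resuXt'

Derivation:
Trace (tracking output):
prefix = 'result'  # -> prefix = 'result'
output = prefix.replace('l', 'X')  # -> output = 'resuXt'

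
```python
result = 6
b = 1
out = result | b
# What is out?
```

Trace (tracking out):
result = 6  # -> result = 6
b = 1  # -> b = 1
out = result | b  # -> out = 7

Answer: 7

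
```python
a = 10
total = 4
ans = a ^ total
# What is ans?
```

Trace (tracking ans):
a = 10  # -> a = 10
total = 4  # -> total = 4
ans = a ^ total  # -> ans = 14

Answer: 14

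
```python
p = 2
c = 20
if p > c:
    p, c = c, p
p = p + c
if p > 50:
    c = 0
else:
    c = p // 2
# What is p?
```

Trace (tracking p):
p = 2  # -> p = 2
c = 20  # -> c = 20
if p > c:  # condition is False
p = p + c  # -> p = 22
if p > 50:  # condition is False
else:
    c = p // 2  # -> c = 11

Answer: 22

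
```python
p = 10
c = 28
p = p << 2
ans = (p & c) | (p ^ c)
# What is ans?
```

Trace (tracking ans):
p = 10  # -> p = 10
c = 28  # -> c = 28
p = p << 2  # -> p = 40
ans = p & c | p ^ c  # -> ans = 60

Answer: 60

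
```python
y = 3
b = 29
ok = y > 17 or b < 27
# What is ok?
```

Trace (tracking ok):
y = 3  # -> y = 3
b = 29  # -> b = 29
ok = y > 17 or b < 27  # -> ok = False

Answer: False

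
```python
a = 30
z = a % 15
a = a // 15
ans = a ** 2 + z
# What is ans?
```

Answer: 4

Derivation:
Trace (tracking ans):
a = 30  # -> a = 30
z = a % 15  # -> z = 0
a = a // 15  # -> a = 2
ans = a ** 2 + z  # -> ans = 4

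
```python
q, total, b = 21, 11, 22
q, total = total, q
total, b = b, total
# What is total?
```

Answer: 22

Derivation:
Trace (tracking total):
q, total, b = (21, 11, 22)  # -> q = 21, total = 11, b = 22
q, total = (total, q)  # -> q = 11, total = 21
total, b = (b, total)  # -> total = 22, b = 21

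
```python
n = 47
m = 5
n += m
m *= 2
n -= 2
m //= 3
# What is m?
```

Trace (tracking m):
n = 47  # -> n = 47
m = 5  # -> m = 5
n += m  # -> n = 52
m *= 2  # -> m = 10
n -= 2  # -> n = 50
m //= 3  # -> m = 3

Answer: 3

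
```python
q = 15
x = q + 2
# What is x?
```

Answer: 17

Derivation:
Trace (tracking x):
q = 15  # -> q = 15
x = q + 2  # -> x = 17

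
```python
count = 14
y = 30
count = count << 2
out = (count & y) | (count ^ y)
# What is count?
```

Answer: 56

Derivation:
Trace (tracking count):
count = 14  # -> count = 14
y = 30  # -> y = 30
count = count << 2  # -> count = 56
out = count & y | count ^ y  # -> out = 62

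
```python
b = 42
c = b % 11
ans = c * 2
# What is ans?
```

Answer: 18

Derivation:
Trace (tracking ans):
b = 42  # -> b = 42
c = b % 11  # -> c = 9
ans = c * 2  # -> ans = 18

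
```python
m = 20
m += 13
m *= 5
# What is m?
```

Trace (tracking m):
m = 20  # -> m = 20
m += 13  # -> m = 33
m *= 5  # -> m = 165

Answer: 165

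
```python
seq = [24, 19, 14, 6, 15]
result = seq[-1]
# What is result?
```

Trace (tracking result):
seq = [24, 19, 14, 6, 15]  # -> seq = [24, 19, 14, 6, 15]
result = seq[-1]  # -> result = 15

Answer: 15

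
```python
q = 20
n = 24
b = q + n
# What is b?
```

Trace (tracking b):
q = 20  # -> q = 20
n = 24  # -> n = 24
b = q + n  # -> b = 44

Answer: 44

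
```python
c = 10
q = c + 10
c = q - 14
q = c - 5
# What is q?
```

Trace (tracking q):
c = 10  # -> c = 10
q = c + 10  # -> q = 20
c = q - 14  # -> c = 6
q = c - 5  # -> q = 1

Answer: 1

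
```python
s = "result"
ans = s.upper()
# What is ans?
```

Trace (tracking ans):
s = 'result'  # -> s = 'result'
ans = s.upper()  # -> ans = 'RESULT'

Answer: 'RESULT'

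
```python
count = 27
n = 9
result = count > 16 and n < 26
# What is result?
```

Trace (tracking result):
count = 27  # -> count = 27
n = 9  # -> n = 9
result = count > 16 and n < 26  # -> result = True

Answer: True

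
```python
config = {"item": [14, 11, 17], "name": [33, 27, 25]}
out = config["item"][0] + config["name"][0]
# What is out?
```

Answer: 47

Derivation:
Trace (tracking out):
config = {'item': [14, 11, 17], 'name': [33, 27, 25]}  # -> config = {'item': [14, 11, 17], 'name': [33, 27, 25]}
out = config['item'][0] + config['name'][0]  # -> out = 47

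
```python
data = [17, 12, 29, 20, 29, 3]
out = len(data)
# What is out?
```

Trace (tracking out):
data = [17, 12, 29, 20, 29, 3]  # -> data = [17, 12, 29, 20, 29, 3]
out = len(data)  # -> out = 6

Answer: 6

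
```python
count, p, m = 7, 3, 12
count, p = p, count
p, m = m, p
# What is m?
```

Answer: 7

Derivation:
Trace (tracking m):
count, p, m = (7, 3, 12)  # -> count = 7, p = 3, m = 12
count, p = (p, count)  # -> count = 3, p = 7
p, m = (m, p)  # -> p = 12, m = 7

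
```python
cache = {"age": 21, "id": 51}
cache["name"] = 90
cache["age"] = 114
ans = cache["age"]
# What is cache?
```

Answer: {'age': 114, 'id': 51, 'name': 90}

Derivation:
Trace (tracking cache):
cache = {'age': 21, 'id': 51}  # -> cache = {'age': 21, 'id': 51}
cache['name'] = 90  # -> cache = {'age': 21, 'id': 51, 'name': 90}
cache['age'] = 114  # -> cache = {'age': 114, 'id': 51, 'name': 90}
ans = cache['age']  # -> ans = 114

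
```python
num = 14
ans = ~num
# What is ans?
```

Answer: -15

Derivation:
Trace (tracking ans):
num = 14  # -> num = 14
ans = ~num  # -> ans = -15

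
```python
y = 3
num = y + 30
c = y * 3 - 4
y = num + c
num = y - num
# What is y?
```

Answer: 38

Derivation:
Trace (tracking y):
y = 3  # -> y = 3
num = y + 30  # -> num = 33
c = y * 3 - 4  # -> c = 5
y = num + c  # -> y = 38
num = y - num  # -> num = 5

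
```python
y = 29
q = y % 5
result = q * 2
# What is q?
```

Trace (tracking q):
y = 29  # -> y = 29
q = y % 5  # -> q = 4
result = q * 2  # -> result = 8

Answer: 4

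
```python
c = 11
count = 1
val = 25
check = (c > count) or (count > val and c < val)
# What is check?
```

Trace (tracking check):
c = 11  # -> c = 11
count = 1  # -> count = 1
val = 25  # -> val = 25
check = c > count or (count > val and c < val)  # -> check = True

Answer: True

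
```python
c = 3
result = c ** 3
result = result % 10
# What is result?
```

Answer: 7

Derivation:
Trace (tracking result):
c = 3  # -> c = 3
result = c ** 3  # -> result = 27
result = result % 10  # -> result = 7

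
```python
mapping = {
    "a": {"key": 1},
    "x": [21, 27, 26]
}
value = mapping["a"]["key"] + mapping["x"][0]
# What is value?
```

Answer: 22

Derivation:
Trace (tracking value):
mapping = {'a': {'key': 1}, 'x': [21, 27, 26]}  # -> mapping = {'a': {'key': 1}, 'x': [21, 27, 26]}
value = mapping['a']['key'] + mapping['x'][0]  # -> value = 22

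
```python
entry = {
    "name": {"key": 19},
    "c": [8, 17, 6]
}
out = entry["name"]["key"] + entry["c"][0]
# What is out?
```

Answer: 27

Derivation:
Trace (tracking out):
entry = {'name': {'key': 19}, 'c': [8, 17, 6]}  # -> entry = {'name': {'key': 19}, 'c': [8, 17, 6]}
out = entry['name']['key'] + entry['c'][0]  # -> out = 27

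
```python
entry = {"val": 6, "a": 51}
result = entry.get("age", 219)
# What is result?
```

Trace (tracking result):
entry = {'val': 6, 'a': 51}  # -> entry = {'val': 6, 'a': 51}
result = entry.get('age', 219)  # -> result = 219

Answer: 219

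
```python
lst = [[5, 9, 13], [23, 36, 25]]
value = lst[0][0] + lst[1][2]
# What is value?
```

Trace (tracking value):
lst = [[5, 9, 13], [23, 36, 25]]  # -> lst = [[5, 9, 13], [23, 36, 25]]
value = lst[0][0] + lst[1][2]  # -> value = 30

Answer: 30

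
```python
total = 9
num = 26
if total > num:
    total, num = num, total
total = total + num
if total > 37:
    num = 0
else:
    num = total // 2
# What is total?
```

Trace (tracking total):
total = 9  # -> total = 9
num = 26  # -> num = 26
if total > num:  # condition is False
total = total + num  # -> total = 35
if total > 37:  # condition is False
else:
    num = total // 2  # -> num = 17

Answer: 35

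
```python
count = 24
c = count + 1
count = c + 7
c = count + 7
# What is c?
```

Answer: 39

Derivation:
Trace (tracking c):
count = 24  # -> count = 24
c = count + 1  # -> c = 25
count = c + 7  # -> count = 32
c = count + 7  # -> c = 39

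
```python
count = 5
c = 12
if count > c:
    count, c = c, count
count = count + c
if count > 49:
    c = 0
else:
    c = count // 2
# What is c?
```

Trace (tracking c):
count = 5  # -> count = 5
c = 12  # -> c = 12
if count > c:  # condition is False
count = count + c  # -> count = 17
if count > 49:  # condition is False
else:
    c = count // 2  # -> c = 8

Answer: 8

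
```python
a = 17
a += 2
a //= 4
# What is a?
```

Trace (tracking a):
a = 17  # -> a = 17
a += 2  # -> a = 19
a //= 4  # -> a = 4

Answer: 4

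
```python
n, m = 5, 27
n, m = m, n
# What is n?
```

Trace (tracking n):
n, m = (5, 27)  # -> n = 5, m = 27
n, m = (m, n)  # -> n = 27, m = 5

Answer: 27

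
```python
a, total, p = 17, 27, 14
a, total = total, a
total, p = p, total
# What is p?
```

Trace (tracking p):
a, total, p = (17, 27, 14)  # -> a = 17, total = 27, p = 14
a, total = (total, a)  # -> a = 27, total = 17
total, p = (p, total)  # -> total = 14, p = 17

Answer: 17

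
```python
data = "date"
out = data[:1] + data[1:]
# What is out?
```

Answer: 'date'

Derivation:
Trace (tracking out):
data = 'date'  # -> data = 'date'
out = data[:1] + data[1:]  # -> out = 'date'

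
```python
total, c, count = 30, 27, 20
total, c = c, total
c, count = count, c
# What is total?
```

Answer: 27

Derivation:
Trace (tracking total):
total, c, count = (30, 27, 20)  # -> total = 30, c = 27, count = 20
total, c = (c, total)  # -> total = 27, c = 30
c, count = (count, c)  # -> c = 20, count = 30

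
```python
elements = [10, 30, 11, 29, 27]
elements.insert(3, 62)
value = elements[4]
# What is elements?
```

Trace (tracking elements):
elements = [10, 30, 11, 29, 27]  # -> elements = [10, 30, 11, 29, 27]
elements.insert(3, 62)  # -> elements = [10, 30, 11, 62, 29, 27]
value = elements[4]  # -> value = 29

Answer: [10, 30, 11, 62, 29, 27]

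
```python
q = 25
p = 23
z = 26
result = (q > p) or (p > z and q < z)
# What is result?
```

Answer: True

Derivation:
Trace (tracking result):
q = 25  # -> q = 25
p = 23  # -> p = 23
z = 26  # -> z = 26
result = q > p or (p > z and q < z)  # -> result = True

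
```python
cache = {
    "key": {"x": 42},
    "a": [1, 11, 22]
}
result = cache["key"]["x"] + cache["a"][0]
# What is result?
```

Answer: 43

Derivation:
Trace (tracking result):
cache = {'key': {'x': 42}, 'a': [1, 11, 22]}  # -> cache = {'key': {'x': 42}, 'a': [1, 11, 22]}
result = cache['key']['x'] + cache['a'][0]  # -> result = 43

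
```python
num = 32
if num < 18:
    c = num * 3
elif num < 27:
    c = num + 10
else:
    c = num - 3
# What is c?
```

Answer: 29

Derivation:
Trace (tracking c):
num = 32  # -> num = 32
if num < 18:  # condition is False
elif num < 27:  # condition is False
else:
    c = num - 3  # -> c = 29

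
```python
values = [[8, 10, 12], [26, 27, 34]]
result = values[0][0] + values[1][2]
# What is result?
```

Answer: 42

Derivation:
Trace (tracking result):
values = [[8, 10, 12], [26, 27, 34]]  # -> values = [[8, 10, 12], [26, 27, 34]]
result = values[0][0] + values[1][2]  # -> result = 42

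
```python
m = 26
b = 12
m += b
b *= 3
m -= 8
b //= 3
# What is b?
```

Answer: 12

Derivation:
Trace (tracking b):
m = 26  # -> m = 26
b = 12  # -> b = 12
m += b  # -> m = 38
b *= 3  # -> b = 36
m -= 8  # -> m = 30
b //= 3  # -> b = 12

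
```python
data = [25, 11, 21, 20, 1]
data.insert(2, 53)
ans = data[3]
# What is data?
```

Trace (tracking data):
data = [25, 11, 21, 20, 1]  # -> data = [25, 11, 21, 20, 1]
data.insert(2, 53)  # -> data = [25, 11, 53, 21, 20, 1]
ans = data[3]  # -> ans = 21

Answer: [25, 11, 53, 21, 20, 1]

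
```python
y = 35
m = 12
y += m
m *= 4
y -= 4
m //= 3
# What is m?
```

Answer: 16

Derivation:
Trace (tracking m):
y = 35  # -> y = 35
m = 12  # -> m = 12
y += m  # -> y = 47
m *= 4  # -> m = 48
y -= 4  # -> y = 43
m //= 3  # -> m = 16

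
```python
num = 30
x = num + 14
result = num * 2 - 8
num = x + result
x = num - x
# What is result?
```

Answer: 52

Derivation:
Trace (tracking result):
num = 30  # -> num = 30
x = num + 14  # -> x = 44
result = num * 2 - 8  # -> result = 52
num = x + result  # -> num = 96
x = num - x  # -> x = 52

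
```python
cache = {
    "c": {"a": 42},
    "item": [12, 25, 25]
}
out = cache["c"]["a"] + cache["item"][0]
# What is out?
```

Trace (tracking out):
cache = {'c': {'a': 42}, 'item': [12, 25, 25]}  # -> cache = {'c': {'a': 42}, 'item': [12, 25, 25]}
out = cache['c']['a'] + cache['item'][0]  # -> out = 54

Answer: 54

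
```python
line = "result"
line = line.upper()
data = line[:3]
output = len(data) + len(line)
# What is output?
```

Trace (tracking output):
line = 'result'  # -> line = 'result'
line = line.upper()  # -> line = 'RESULT'
data = line[:3]  # -> data = 'RES'
output = len(data) + len(line)  # -> output = 9

Answer: 9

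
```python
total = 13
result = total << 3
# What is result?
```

Trace (tracking result):
total = 13  # -> total = 13
result = total << 3  # -> result = 104

Answer: 104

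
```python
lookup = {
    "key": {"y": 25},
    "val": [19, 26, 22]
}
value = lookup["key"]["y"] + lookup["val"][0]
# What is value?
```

Answer: 44

Derivation:
Trace (tracking value):
lookup = {'key': {'y': 25}, 'val': [19, 26, 22]}  # -> lookup = {'key': {'y': 25}, 'val': [19, 26, 22]}
value = lookup['key']['y'] + lookup['val'][0]  # -> value = 44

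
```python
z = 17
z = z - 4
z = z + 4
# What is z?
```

Trace (tracking z):
z = 17  # -> z = 17
z = z - 4  # -> z = 13
z = z + 4  # -> z = 17

Answer: 17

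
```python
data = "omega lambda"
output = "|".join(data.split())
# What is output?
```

Trace (tracking output):
data = 'omega lambda'  # -> data = 'omega lambda'
output = '|'.join(data.split())  # -> output = 'omega|lambda'

Answer: 'omega|lambda'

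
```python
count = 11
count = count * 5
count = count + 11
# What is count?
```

Answer: 66

Derivation:
Trace (tracking count):
count = 11  # -> count = 11
count = count * 5  # -> count = 55
count = count + 11  # -> count = 66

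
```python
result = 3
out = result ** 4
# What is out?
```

Trace (tracking out):
result = 3  # -> result = 3
out = result ** 4  # -> out = 81

Answer: 81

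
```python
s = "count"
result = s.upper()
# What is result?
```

Trace (tracking result):
s = 'count'  # -> s = 'count'
result = s.upper()  # -> result = 'COUNT'

Answer: 'COUNT'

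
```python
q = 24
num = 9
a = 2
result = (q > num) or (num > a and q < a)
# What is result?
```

Answer: True

Derivation:
Trace (tracking result):
q = 24  # -> q = 24
num = 9  # -> num = 9
a = 2  # -> a = 2
result = q > num or (num > a and q < a)  # -> result = True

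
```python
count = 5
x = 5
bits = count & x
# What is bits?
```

Trace (tracking bits):
count = 5  # -> count = 5
x = 5  # -> x = 5
bits = count & x  # -> bits = 5

Answer: 5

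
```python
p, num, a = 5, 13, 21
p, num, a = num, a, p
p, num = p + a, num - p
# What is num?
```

Trace (tracking num):
p, num, a = (5, 13, 21)  # -> p = 5, num = 13, a = 21
p, num, a = (num, a, p)  # -> p = 13, num = 21, a = 5
p, num = (p + a, num - p)  # -> p = 18, num = 8

Answer: 8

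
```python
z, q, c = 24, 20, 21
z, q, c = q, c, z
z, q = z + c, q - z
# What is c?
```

Trace (tracking c):
z, q, c = (24, 20, 21)  # -> z = 24, q = 20, c = 21
z, q, c = (q, c, z)  # -> z = 20, q = 21, c = 24
z, q = (z + c, q - z)  # -> z = 44, q = 1

Answer: 24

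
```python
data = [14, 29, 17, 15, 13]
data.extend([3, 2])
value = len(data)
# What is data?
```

Trace (tracking data):
data = [14, 29, 17, 15, 13]  # -> data = [14, 29, 17, 15, 13]
data.extend([3, 2])  # -> data = [14, 29, 17, 15, 13, 3, 2]
value = len(data)  # -> value = 7

Answer: [14, 29, 17, 15, 13, 3, 2]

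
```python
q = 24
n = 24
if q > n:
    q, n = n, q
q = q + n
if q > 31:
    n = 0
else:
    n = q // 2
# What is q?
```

Trace (tracking q):
q = 24  # -> q = 24
n = 24  # -> n = 24
if q > n:  # condition is False
q = q + n  # -> q = 48
if q > 31:  # condition is True
    n = 0  # -> n = 0

Answer: 48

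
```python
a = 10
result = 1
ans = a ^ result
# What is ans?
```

Trace (tracking ans):
a = 10  # -> a = 10
result = 1  # -> result = 1
ans = a ^ result  # -> ans = 11

Answer: 11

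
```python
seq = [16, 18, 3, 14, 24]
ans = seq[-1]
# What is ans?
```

Answer: 24

Derivation:
Trace (tracking ans):
seq = [16, 18, 3, 14, 24]  # -> seq = [16, 18, 3, 14, 24]
ans = seq[-1]  # -> ans = 24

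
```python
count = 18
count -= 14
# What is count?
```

Answer: 4

Derivation:
Trace (tracking count):
count = 18  # -> count = 18
count -= 14  # -> count = 4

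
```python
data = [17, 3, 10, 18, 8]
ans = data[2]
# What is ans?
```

Trace (tracking ans):
data = [17, 3, 10, 18, 8]  # -> data = [17, 3, 10, 18, 8]
ans = data[2]  # -> ans = 10

Answer: 10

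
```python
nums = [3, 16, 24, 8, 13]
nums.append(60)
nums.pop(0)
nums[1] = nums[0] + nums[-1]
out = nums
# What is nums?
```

Answer: [16, 76, 8, 13, 60]

Derivation:
Trace (tracking nums):
nums = [3, 16, 24, 8, 13]  # -> nums = [3, 16, 24, 8, 13]
nums.append(60)  # -> nums = [3, 16, 24, 8, 13, 60]
nums.pop(0)  # -> nums = [16, 24, 8, 13, 60]
nums[1] = nums[0] + nums[-1]  # -> nums = [16, 76, 8, 13, 60]
out = nums  # -> out = [16, 76, 8, 13, 60]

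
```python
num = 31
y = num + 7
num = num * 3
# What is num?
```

Answer: 93

Derivation:
Trace (tracking num):
num = 31  # -> num = 31
y = num + 7  # -> y = 38
num = num * 3  # -> num = 93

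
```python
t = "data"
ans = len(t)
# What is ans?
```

Trace (tracking ans):
t = 'data'  # -> t = 'data'
ans = len(t)  # -> ans = 4

Answer: 4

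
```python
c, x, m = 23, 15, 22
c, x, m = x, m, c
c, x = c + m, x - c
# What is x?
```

Answer: 7

Derivation:
Trace (tracking x):
c, x, m = (23, 15, 22)  # -> c = 23, x = 15, m = 22
c, x, m = (x, m, c)  # -> c = 15, x = 22, m = 23
c, x = (c + m, x - c)  # -> c = 38, x = 7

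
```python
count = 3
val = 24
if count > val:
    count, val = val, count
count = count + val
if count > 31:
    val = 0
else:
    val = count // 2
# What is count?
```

Trace (tracking count):
count = 3  # -> count = 3
val = 24  # -> val = 24
if count > val:  # condition is False
count = count + val  # -> count = 27
if count > 31:  # condition is False
else:
    val = count // 2  # -> val = 13

Answer: 27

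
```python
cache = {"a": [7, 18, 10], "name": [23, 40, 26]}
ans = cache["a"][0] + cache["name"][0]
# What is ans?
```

Answer: 30

Derivation:
Trace (tracking ans):
cache = {'a': [7, 18, 10], 'name': [23, 40, 26]}  # -> cache = {'a': [7, 18, 10], 'name': [23, 40, 26]}
ans = cache['a'][0] + cache['name'][0]  # -> ans = 30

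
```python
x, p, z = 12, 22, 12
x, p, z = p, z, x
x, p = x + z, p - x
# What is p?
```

Answer: -10

Derivation:
Trace (tracking p):
x, p, z = (12, 22, 12)  # -> x = 12, p = 22, z = 12
x, p, z = (p, z, x)  # -> x = 22, p = 12, z = 12
x, p = (x + z, p - x)  # -> x = 34, p = -10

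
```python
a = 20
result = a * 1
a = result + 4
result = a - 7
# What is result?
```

Answer: 17

Derivation:
Trace (tracking result):
a = 20  # -> a = 20
result = a * 1  # -> result = 20
a = result + 4  # -> a = 24
result = a - 7  # -> result = 17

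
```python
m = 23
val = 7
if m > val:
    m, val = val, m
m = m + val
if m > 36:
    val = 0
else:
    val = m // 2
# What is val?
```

Answer: 15

Derivation:
Trace (tracking val):
m = 23  # -> m = 23
val = 7  # -> val = 7
if m > val:  # condition is True
    m, val = (val, m)  # -> m = 7, val = 23
m = m + val  # -> m = 30
if m > 36:  # condition is False
else:
    val = m // 2  # -> val = 15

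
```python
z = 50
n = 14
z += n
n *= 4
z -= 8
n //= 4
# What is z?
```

Answer: 56

Derivation:
Trace (tracking z):
z = 50  # -> z = 50
n = 14  # -> n = 14
z += n  # -> z = 64
n *= 4  # -> n = 56
z -= 8  # -> z = 56
n //= 4  # -> n = 14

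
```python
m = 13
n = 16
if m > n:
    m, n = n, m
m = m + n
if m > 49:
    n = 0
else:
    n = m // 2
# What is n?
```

Trace (tracking n):
m = 13  # -> m = 13
n = 16  # -> n = 16
if m > n:  # condition is False
m = m + n  # -> m = 29
if m > 49:  # condition is False
else:
    n = m // 2  # -> n = 14

Answer: 14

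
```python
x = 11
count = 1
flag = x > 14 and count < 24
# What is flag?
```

Answer: False

Derivation:
Trace (tracking flag):
x = 11  # -> x = 11
count = 1  # -> count = 1
flag = x > 14 and count < 24  # -> flag = False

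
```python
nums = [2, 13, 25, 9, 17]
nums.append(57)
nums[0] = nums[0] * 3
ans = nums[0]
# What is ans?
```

Trace (tracking ans):
nums = [2, 13, 25, 9, 17]  # -> nums = [2, 13, 25, 9, 17]
nums.append(57)  # -> nums = [2, 13, 25, 9, 17, 57]
nums[0] = nums[0] * 3  # -> nums = [6, 13, 25, 9, 17, 57]
ans = nums[0]  # -> ans = 6

Answer: 6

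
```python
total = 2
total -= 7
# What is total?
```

Trace (tracking total):
total = 2  # -> total = 2
total -= 7  # -> total = -5

Answer: -5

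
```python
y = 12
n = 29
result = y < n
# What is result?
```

Answer: True

Derivation:
Trace (tracking result):
y = 12  # -> y = 12
n = 29  # -> n = 29
result = y < n  # -> result = True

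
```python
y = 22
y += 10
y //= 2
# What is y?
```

Answer: 16

Derivation:
Trace (tracking y):
y = 22  # -> y = 22
y += 10  # -> y = 32
y //= 2  # -> y = 16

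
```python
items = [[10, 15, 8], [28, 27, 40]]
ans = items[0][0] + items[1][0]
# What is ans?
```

Answer: 38

Derivation:
Trace (tracking ans):
items = [[10, 15, 8], [28, 27, 40]]  # -> items = [[10, 15, 8], [28, 27, 40]]
ans = items[0][0] + items[1][0]  # -> ans = 38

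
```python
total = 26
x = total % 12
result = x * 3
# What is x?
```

Trace (tracking x):
total = 26  # -> total = 26
x = total % 12  # -> x = 2
result = x * 3  # -> result = 6

Answer: 2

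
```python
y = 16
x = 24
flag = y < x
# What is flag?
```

Answer: True

Derivation:
Trace (tracking flag):
y = 16  # -> y = 16
x = 24  # -> x = 24
flag = y < x  # -> flag = True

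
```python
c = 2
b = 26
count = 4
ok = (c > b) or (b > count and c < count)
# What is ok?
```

Answer: True

Derivation:
Trace (tracking ok):
c = 2  # -> c = 2
b = 26  # -> b = 26
count = 4  # -> count = 4
ok = c > b or (b > count and c < count)  # -> ok = True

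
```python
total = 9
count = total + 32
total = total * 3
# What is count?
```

Answer: 41

Derivation:
Trace (tracking count):
total = 9  # -> total = 9
count = total + 32  # -> count = 41
total = total * 3  # -> total = 27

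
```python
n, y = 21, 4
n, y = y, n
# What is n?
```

Answer: 4

Derivation:
Trace (tracking n):
n, y = (21, 4)  # -> n = 21, y = 4
n, y = (y, n)  # -> n = 4, y = 21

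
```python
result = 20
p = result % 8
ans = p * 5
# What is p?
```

Trace (tracking p):
result = 20  # -> result = 20
p = result % 8  # -> p = 4
ans = p * 5  # -> ans = 20

Answer: 4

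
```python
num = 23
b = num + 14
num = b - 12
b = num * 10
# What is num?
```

Trace (tracking num):
num = 23  # -> num = 23
b = num + 14  # -> b = 37
num = b - 12  # -> num = 25
b = num * 10  # -> b = 250

Answer: 25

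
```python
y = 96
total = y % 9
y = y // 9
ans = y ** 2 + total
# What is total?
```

Trace (tracking total):
y = 96  # -> y = 96
total = y % 9  # -> total = 6
y = y // 9  # -> y = 10
ans = y ** 2 + total  # -> ans = 106

Answer: 6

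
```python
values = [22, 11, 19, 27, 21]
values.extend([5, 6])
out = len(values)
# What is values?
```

Answer: [22, 11, 19, 27, 21, 5, 6]

Derivation:
Trace (tracking values):
values = [22, 11, 19, 27, 21]  # -> values = [22, 11, 19, 27, 21]
values.extend([5, 6])  # -> values = [22, 11, 19, 27, 21, 5, 6]
out = len(values)  # -> out = 7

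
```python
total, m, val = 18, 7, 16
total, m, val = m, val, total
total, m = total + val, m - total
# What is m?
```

Trace (tracking m):
total, m, val = (18, 7, 16)  # -> total = 18, m = 7, val = 16
total, m, val = (m, val, total)  # -> total = 7, m = 16, val = 18
total, m = (total + val, m - total)  # -> total = 25, m = 9

Answer: 9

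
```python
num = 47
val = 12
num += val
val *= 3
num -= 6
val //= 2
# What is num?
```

Answer: 53

Derivation:
Trace (tracking num):
num = 47  # -> num = 47
val = 12  # -> val = 12
num += val  # -> num = 59
val *= 3  # -> val = 36
num -= 6  # -> num = 53
val //= 2  # -> val = 18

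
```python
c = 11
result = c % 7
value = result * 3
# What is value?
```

Answer: 12

Derivation:
Trace (tracking value):
c = 11  # -> c = 11
result = c % 7  # -> result = 4
value = result * 3  # -> value = 12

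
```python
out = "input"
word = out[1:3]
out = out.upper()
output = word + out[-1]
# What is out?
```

Answer: 'INPUT'

Derivation:
Trace (tracking out):
out = 'input'  # -> out = 'input'
word = out[1:3]  # -> word = 'np'
out = out.upper()  # -> out = 'INPUT'
output = word + out[-1]  # -> output = 'npT'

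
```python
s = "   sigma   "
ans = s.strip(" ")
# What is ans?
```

Trace (tracking ans):
s = '   sigma   '  # -> s = '   sigma   '
ans = s.strip(' ')  # -> ans = 'sigma'

Answer: 'sigma'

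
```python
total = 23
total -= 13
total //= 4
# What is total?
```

Trace (tracking total):
total = 23  # -> total = 23
total -= 13  # -> total = 10
total //= 4  # -> total = 2

Answer: 2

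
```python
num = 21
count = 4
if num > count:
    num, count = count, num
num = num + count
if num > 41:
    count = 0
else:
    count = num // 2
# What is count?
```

Answer: 12

Derivation:
Trace (tracking count):
num = 21  # -> num = 21
count = 4  # -> count = 4
if num > count:  # condition is True
    num, count = (count, num)  # -> num = 4, count = 21
num = num + count  # -> num = 25
if num > 41:  # condition is False
else:
    count = num // 2  # -> count = 12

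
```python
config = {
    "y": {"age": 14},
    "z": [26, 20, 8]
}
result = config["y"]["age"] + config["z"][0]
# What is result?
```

Trace (tracking result):
config = {'y': {'age': 14}, 'z': [26, 20, 8]}  # -> config = {'y': {'age': 14}, 'z': [26, 20, 8]}
result = config['y']['age'] + config['z'][0]  # -> result = 40

Answer: 40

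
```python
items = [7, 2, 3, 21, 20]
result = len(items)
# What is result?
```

Answer: 5

Derivation:
Trace (tracking result):
items = [7, 2, 3, 21, 20]  # -> items = [7, 2, 3, 21, 20]
result = len(items)  # -> result = 5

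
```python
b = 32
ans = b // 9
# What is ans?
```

Answer: 3

Derivation:
Trace (tracking ans):
b = 32  # -> b = 32
ans = b // 9  # -> ans = 3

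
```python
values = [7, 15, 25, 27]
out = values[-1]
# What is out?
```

Answer: 27

Derivation:
Trace (tracking out):
values = [7, 15, 25, 27]  # -> values = [7, 15, 25, 27]
out = values[-1]  # -> out = 27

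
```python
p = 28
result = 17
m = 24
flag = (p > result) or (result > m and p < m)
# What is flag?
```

Trace (tracking flag):
p = 28  # -> p = 28
result = 17  # -> result = 17
m = 24  # -> m = 24
flag = p > result or (result > m and p < m)  # -> flag = True

Answer: True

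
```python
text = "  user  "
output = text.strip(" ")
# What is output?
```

Answer: 'user'

Derivation:
Trace (tracking output):
text = '  user  '  # -> text = '  user  '
output = text.strip(' ')  # -> output = 'user'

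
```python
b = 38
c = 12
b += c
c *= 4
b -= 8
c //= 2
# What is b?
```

Trace (tracking b):
b = 38  # -> b = 38
c = 12  # -> c = 12
b += c  # -> b = 50
c *= 4  # -> c = 48
b -= 8  # -> b = 42
c //= 2  # -> c = 24

Answer: 42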